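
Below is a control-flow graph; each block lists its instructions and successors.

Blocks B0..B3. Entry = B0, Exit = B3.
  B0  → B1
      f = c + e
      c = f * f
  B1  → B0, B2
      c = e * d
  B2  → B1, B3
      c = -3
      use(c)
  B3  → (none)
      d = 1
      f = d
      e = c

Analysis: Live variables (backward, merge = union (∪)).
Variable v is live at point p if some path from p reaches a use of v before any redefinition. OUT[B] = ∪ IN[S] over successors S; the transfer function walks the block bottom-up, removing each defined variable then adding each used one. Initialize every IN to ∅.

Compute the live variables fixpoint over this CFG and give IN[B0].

Per-block solution:
  B0: | IN={c, d, e} | OUT={d, e}
  B1: | IN={d, e} | OUT={c, d, e}
  B2: | IN={d, e} | OUT={c, d, e}
  B3: | IN={c} | OUT={}

Merge at B0: OUT[B0] = IN[B1] = {d, e}
Applying B0's transfer function to that OUT value gives IN[B0] (row B0 above).

Answer: {c, d, e}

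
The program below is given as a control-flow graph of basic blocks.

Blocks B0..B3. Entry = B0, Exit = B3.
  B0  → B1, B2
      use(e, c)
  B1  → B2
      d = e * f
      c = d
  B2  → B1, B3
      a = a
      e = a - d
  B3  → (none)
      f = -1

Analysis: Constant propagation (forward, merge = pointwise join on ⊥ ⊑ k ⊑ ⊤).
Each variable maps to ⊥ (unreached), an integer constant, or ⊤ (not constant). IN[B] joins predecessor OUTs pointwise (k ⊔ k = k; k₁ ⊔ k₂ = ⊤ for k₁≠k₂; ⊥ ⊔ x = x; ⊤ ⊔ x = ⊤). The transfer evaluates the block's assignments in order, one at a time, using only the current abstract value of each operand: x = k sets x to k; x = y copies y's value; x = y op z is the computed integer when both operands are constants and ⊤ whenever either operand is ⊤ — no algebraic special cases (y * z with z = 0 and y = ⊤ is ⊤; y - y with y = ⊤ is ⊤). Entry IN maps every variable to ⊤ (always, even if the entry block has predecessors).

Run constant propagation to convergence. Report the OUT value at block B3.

Per-block solution:
  B0: | IN=(all ⊤) | OUT=(all ⊤)
  B1: | IN=(all ⊤) | OUT=(all ⊤)
  B2: | IN=(all ⊤) | OUT=(all ⊤)
  B3: | IN=(all ⊤) | OUT={f:-1; rest ⊤}

Merge at B3: IN[B3] = OUT[B2] = {a: ⊤, b: ⊤, c: ⊤, d: ⊤, e: ⊤, f: ⊤}
Applying B3's transfer function to that IN value gives OUT[B3] (row B3 above).

Answer: {a: ⊤, b: ⊤, c: ⊤, d: ⊤, e: ⊤, f: -1}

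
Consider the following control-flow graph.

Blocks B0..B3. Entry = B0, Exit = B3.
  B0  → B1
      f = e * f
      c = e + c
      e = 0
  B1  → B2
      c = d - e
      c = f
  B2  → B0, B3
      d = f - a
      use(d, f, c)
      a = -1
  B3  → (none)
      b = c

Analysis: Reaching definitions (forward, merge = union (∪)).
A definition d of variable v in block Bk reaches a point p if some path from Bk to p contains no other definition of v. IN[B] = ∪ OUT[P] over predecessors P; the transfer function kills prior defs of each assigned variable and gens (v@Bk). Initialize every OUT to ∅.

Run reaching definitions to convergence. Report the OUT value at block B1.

Per-block solution:
  B0: | IN={a@B2, c@B1, d@B2, e@B0, f@B0} | OUT={a@B2, c@B0, d@B2, e@B0, f@B0}
  B1: | IN={a@B2, c@B0, d@B2, e@B0, f@B0} | OUT={a@B2, c@B1, d@B2, e@B0, f@B0}
  B2: | IN={a@B2, c@B1, d@B2, e@B0, f@B0} | OUT={a@B2, c@B1, d@B2, e@B0, f@B0}
  B3: | IN={a@B2, c@B1, d@B2, e@B0, f@B0} | OUT={a@B2, b@B3, c@B1, d@B2, e@B0, f@B0}

Merge at B1: IN[B1] = OUT[B0] = {a@B2, c@B0, d@B2, e@B0, f@B0}
Applying B1's transfer function to that IN value gives OUT[B1] (row B1 above).

Answer: {a@B2, c@B1, d@B2, e@B0, f@B0}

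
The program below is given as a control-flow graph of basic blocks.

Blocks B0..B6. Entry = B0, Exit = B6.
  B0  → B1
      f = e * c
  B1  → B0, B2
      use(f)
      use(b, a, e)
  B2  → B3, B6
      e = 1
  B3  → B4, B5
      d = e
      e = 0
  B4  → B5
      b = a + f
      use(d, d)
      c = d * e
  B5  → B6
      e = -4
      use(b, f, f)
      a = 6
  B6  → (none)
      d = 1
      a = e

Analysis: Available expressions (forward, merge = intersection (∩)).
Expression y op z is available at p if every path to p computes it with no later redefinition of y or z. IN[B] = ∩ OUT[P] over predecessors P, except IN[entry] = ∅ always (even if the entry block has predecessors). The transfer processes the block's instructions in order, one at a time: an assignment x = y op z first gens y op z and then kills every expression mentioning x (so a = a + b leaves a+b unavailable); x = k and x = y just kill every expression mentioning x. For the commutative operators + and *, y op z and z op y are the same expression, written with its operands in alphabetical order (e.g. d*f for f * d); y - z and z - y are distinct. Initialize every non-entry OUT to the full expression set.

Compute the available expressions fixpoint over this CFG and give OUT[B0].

Answer: {c*e}

Derivation:
Per-block solution:
  B0:   IN={}   OUT={c*e}
  B1:   IN={c*e}   OUT={c*e}
  B2:   IN={c*e}   OUT={}
  B3:   IN={}   OUT={}
  B4:   IN={}   OUT={a+f, d*e}
  B5:   IN={}   OUT={}
  B6:   IN={}   OUT={}

Merge at B0 (entry node, so the boundary value {} is joined with the incoming edge(s)): IN[B0] = {} ∩ OUT[B1] = {}
Applying B0's transfer function to that IN value gives OUT[B0] (row B0 above).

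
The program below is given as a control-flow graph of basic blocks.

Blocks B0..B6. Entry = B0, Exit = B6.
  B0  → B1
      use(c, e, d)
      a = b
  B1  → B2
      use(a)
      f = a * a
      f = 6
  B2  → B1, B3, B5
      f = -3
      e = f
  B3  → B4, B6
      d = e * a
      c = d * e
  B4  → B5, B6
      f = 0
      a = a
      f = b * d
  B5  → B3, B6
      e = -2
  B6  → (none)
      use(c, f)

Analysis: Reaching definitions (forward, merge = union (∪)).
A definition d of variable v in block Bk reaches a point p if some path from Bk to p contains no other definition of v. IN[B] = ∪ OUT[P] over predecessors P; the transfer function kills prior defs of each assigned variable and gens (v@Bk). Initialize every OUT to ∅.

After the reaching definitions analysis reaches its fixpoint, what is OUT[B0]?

Fixpoint table:
  B0:  IN={}  OUT={a@B0}
  B1:  IN={a@B0, e@B2, f@B2}  OUT={a@B0, e@B2, f@B1}
  B2:  IN={a@B0, e@B2, f@B1}  OUT={a@B0, e@B2, f@B2}
  B3:  IN={a@B0, a@B4, c@B3, d@B3, e@B2, e@B5, f@B2, f@B4}  OUT={a@B0, a@B4, c@B3, d@B3, e@B2, e@B5, f@B2, f@B4}
  B4:  IN={a@B0, a@B4, c@B3, d@B3, e@B2, e@B5, f@B2, f@B4}  OUT={a@B4, c@B3, d@B3, e@B2, e@B5, f@B4}
  B5:  IN={a@B0, a@B4, c@B3, d@B3, e@B2, e@B5, f@B2, f@B4}  OUT={a@B0, a@B4, c@B3, d@B3, e@B5, f@B2, f@B4}
  B6:  IN={a@B0, a@B4, c@B3, d@B3, e@B2, e@B5, f@B2, f@B4}  OUT={a@B0, a@B4, c@B3, d@B3, e@B2, e@B5, f@B2, f@B4}

B0 is the boundary node: IN[B0] = {}
Applying B0's transfer function to that IN value gives OUT[B0] (row B0 above).

Answer: {a@B0}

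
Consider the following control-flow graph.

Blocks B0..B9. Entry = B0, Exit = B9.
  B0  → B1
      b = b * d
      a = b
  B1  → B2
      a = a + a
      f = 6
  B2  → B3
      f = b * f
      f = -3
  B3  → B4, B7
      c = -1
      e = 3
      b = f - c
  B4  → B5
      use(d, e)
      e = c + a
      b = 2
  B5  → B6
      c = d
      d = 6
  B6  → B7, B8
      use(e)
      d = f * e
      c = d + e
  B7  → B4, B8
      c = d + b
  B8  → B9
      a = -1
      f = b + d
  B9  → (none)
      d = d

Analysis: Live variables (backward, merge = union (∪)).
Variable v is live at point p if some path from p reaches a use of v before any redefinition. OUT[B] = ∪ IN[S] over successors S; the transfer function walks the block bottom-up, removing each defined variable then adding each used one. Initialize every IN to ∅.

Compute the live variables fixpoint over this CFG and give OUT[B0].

Answer: {a, b, d}

Derivation:
Per-block solution:
  B0: | IN={b, d} | OUT={a, b, d}
  B1: | IN={a, b, d} | OUT={a, b, d, f}
  B2: | IN={a, b, d, f} | OUT={a, d, f}
  B3: | IN={a, d, f} | OUT={a, b, c, d, e, f}
  B4: | IN={a, c, d, e, f} | OUT={a, b, d, e, f}
  B5: | IN={a, b, d, e, f} | OUT={a, b, e, f}
  B6: | IN={a, b, e, f} | OUT={a, b, d, e, f}
  B7: | IN={a, b, d, e, f} | OUT={a, b, c, d, e, f}
  B8: | IN={b, d} | OUT={d}
  B9: | IN={d} | OUT={}

Merge at B0: OUT[B0] = IN[B1] = {a, b, d}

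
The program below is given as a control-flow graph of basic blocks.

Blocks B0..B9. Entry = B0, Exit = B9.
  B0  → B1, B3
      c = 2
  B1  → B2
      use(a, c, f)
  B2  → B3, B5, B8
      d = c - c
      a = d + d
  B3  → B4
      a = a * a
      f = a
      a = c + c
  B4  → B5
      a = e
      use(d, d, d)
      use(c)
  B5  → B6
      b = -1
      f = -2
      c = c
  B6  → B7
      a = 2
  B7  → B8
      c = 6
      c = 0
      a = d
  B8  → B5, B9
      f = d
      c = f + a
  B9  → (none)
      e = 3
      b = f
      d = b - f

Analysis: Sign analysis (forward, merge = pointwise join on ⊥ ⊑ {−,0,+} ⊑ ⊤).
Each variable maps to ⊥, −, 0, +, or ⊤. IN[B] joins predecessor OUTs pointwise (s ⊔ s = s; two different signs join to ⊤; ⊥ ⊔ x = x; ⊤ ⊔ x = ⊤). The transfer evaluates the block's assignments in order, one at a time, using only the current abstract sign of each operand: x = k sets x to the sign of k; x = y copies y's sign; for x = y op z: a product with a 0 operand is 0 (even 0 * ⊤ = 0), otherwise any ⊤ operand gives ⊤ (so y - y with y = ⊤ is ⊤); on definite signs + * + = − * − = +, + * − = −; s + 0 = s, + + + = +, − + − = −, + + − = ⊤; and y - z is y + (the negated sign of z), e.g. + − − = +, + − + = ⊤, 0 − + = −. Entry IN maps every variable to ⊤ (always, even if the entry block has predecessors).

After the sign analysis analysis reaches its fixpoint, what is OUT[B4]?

Answer: {a: ⊤, b: ⊤, c: +, d: ⊤, e: ⊤, f: ⊤}

Derivation:
Fixpoint table:
  B0: | IN=(all ⊤) | OUT={c:+; rest ⊤}
  B1: | IN={c:+; rest ⊤} | OUT={c:+; rest ⊤}
  B2: | IN={c:+; rest ⊤} | OUT={c:+; rest ⊤}
  B3: | IN={c:+; rest ⊤} | OUT={a:+, c:+; rest ⊤}
  B4: | IN={a:+, c:+; rest ⊤} | OUT={c:+; rest ⊤}
  B5: | IN=(all ⊤) | OUT={b:-, f:-; rest ⊤}
  B6: | IN={b:-, f:-; rest ⊤} | OUT={a:+, b:-, f:-; rest ⊤}
  B7: | IN={a:+, b:-, f:-; rest ⊤} | OUT={b:-, c:0, f:-; rest ⊤}
  B8: | IN=(all ⊤) | OUT=(all ⊤)
  B9: | IN=(all ⊤) | OUT={e:+; rest ⊤}

Merge at B4: IN[B4] = OUT[B3] = {a: +, b: ⊤, c: +, d: ⊤, e: ⊤, f: ⊤}
Applying B4's transfer function to that IN value gives OUT[B4] (row B4 above).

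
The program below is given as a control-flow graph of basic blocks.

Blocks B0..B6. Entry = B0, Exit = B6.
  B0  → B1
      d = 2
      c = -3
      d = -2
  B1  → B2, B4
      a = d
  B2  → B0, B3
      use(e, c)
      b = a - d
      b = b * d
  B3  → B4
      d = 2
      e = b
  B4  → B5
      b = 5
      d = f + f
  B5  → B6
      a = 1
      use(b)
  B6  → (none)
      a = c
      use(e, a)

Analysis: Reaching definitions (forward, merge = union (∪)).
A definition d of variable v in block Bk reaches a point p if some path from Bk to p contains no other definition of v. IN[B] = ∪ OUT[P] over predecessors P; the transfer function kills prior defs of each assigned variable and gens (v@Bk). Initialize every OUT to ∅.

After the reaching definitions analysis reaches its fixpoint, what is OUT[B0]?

Per-block solution:
  B0: | IN={a@B1, b@B2, c@B0, d@B0} | OUT={a@B1, b@B2, c@B0, d@B0}
  B1: | IN={a@B1, b@B2, c@B0, d@B0} | OUT={a@B1, b@B2, c@B0, d@B0}
  B2: | IN={a@B1, b@B2, c@B0, d@B0} | OUT={a@B1, b@B2, c@B0, d@B0}
  B3: | IN={a@B1, b@B2, c@B0, d@B0} | OUT={a@B1, b@B2, c@B0, d@B3, e@B3}
  B4: | IN={a@B1, b@B2, c@B0, d@B0, d@B3, e@B3} | OUT={a@B1, b@B4, c@B0, d@B4, e@B3}
  B5: | IN={a@B1, b@B4, c@B0, d@B4, e@B3} | OUT={a@B5, b@B4, c@B0, d@B4, e@B3}
  B6: | IN={a@B5, b@B4, c@B0, d@B4, e@B3} | OUT={a@B6, b@B4, c@B0, d@B4, e@B3}

Merge at B0 (entry node, so the boundary value {} is joined with the incoming edge(s)): IN[B0] = {} ⊔ OUT[B2] = {a@B1, b@B2, c@B0, d@B0}
Applying B0's transfer function to that IN value gives OUT[B0] (row B0 above).

Answer: {a@B1, b@B2, c@B0, d@B0}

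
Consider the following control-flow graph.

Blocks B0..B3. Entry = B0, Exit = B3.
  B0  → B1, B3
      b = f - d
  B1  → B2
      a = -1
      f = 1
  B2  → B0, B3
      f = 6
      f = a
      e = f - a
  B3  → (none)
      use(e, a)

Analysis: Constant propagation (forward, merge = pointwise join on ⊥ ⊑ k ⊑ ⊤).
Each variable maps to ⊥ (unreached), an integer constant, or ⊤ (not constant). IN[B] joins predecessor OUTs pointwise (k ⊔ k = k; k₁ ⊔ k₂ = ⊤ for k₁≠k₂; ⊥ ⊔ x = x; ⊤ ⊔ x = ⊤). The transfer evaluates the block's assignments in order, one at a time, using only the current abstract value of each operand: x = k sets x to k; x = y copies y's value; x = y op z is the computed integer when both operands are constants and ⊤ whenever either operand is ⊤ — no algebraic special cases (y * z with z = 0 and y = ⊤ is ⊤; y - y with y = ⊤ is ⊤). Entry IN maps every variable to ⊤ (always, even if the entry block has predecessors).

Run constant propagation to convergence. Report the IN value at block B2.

Fixpoint table:
  B0: | IN=(all ⊤) | OUT=(all ⊤)
  B1: | IN=(all ⊤) | OUT={a:-1, f:1; rest ⊤}
  B2: | IN={a:-1, f:1; rest ⊤} | OUT={a:-1, e:0, f:-1; rest ⊤}
  B3: | IN=(all ⊤) | OUT=(all ⊤)

Merge at B2: IN[B2] = OUT[B1] = {a: -1, b: ⊤, c: ⊤, d: ⊤, e: ⊤, f: 1}

Answer: {a: -1, b: ⊤, c: ⊤, d: ⊤, e: ⊤, f: 1}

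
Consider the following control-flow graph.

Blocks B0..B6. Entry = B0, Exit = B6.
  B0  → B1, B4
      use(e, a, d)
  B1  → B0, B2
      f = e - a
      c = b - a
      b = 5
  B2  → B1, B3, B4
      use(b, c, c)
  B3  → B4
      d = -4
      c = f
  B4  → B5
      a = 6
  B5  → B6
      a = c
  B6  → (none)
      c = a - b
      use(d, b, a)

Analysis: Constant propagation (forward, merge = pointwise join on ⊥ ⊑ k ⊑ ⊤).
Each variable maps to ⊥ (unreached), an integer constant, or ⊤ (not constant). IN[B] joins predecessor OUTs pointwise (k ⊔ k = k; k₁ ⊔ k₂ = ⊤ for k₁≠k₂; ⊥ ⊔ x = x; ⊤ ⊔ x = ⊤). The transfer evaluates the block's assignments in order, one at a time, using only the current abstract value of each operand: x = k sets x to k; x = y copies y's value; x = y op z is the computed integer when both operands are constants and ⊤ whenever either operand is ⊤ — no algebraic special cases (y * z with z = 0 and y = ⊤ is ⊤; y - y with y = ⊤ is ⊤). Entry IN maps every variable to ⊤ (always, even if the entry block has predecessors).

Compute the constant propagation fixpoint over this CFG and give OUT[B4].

Answer: {a: 6, b: ⊤, c: ⊤, d: ⊤, e: ⊤, f: ⊤}

Working:
Per-block solution:
  B0: | IN=(all ⊤) | OUT=(all ⊤)
  B1: | IN=(all ⊤) | OUT={b:5; rest ⊤}
  B2: | IN={b:5; rest ⊤} | OUT={b:5; rest ⊤}
  B3: | IN={b:5; rest ⊤} | OUT={b:5, d:-4; rest ⊤}
  B4: | IN=(all ⊤) | OUT={a:6; rest ⊤}
  B5: | IN={a:6; rest ⊤} | OUT=(all ⊤)
  B6: | IN=(all ⊤) | OUT=(all ⊤)

Merge at B4: IN[B4] = OUT[B0] ⊔ OUT[B2] ⊔ OUT[B3] = {a: ⊤, b: ⊤, c: ⊤, d: ⊤, e: ⊤, f: ⊤}
Applying B4's transfer function to that IN value gives OUT[B4] (row B4 above).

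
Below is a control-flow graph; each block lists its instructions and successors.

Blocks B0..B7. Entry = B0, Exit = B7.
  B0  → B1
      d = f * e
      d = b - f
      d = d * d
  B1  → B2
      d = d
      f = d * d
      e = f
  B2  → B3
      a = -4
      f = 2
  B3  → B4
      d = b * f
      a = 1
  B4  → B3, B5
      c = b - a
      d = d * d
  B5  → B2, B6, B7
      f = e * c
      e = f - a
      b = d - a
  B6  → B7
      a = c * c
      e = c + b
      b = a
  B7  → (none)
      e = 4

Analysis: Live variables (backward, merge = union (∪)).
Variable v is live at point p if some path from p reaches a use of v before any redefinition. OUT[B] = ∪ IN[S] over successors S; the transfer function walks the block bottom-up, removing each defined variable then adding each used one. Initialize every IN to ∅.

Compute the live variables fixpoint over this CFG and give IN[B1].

Answer: {b, d}

Derivation:
Fixpoint table:
  B0:  IN={b, e, f}  OUT={b, d}
  B1:  IN={b, d}  OUT={b, e}
  B2:  IN={b, e}  OUT={b, e, f}
  B3:  IN={b, e, f}  OUT={a, b, d, e, f}
  B4:  IN={a, b, d, e, f}  OUT={a, b, c, d, e, f}
  B5:  IN={a, c, d, e}  OUT={b, c, e}
  B6:  IN={b, c}  OUT={}
  B7:  IN={}  OUT={}

Merge at B1: OUT[B1] = IN[B2] = {b, e}
Applying B1's transfer function to that OUT value gives IN[B1] (row B1 above).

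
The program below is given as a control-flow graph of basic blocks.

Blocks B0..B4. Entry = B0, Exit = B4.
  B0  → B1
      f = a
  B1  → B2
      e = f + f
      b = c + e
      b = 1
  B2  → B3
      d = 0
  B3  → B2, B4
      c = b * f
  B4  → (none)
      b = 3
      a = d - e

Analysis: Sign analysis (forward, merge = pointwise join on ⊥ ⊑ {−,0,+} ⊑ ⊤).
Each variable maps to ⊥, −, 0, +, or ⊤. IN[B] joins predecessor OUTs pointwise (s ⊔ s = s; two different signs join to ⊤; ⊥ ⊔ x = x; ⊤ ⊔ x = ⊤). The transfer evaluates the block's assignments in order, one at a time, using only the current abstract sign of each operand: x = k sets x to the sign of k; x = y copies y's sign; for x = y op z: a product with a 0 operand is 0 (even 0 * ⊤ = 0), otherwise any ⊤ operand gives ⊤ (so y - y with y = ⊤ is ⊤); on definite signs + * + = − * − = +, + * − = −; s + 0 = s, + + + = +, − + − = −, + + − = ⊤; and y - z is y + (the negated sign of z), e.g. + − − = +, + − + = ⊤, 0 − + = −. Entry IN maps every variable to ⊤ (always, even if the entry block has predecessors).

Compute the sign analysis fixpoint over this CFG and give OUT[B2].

Per-block solution:
  B0:   IN=(all ⊤)   OUT=(all ⊤)
  B1:   IN=(all ⊤)   OUT={b:+; rest ⊤}
  B2:   IN={b:+; rest ⊤}   OUT={b:+, d:0; rest ⊤}
  B3:   IN={b:+, d:0; rest ⊤}   OUT={b:+, d:0; rest ⊤}
  B4:   IN={b:+, d:0; rest ⊤}   OUT={b:+, d:0; rest ⊤}

Merge at B2: IN[B2] = OUT[B1] ⊔ OUT[B3] = {a: ⊤, b: +, c: ⊤, d: ⊤, e: ⊤, f: ⊤}
Applying B2's transfer function to that IN value gives OUT[B2] (row B2 above).

Answer: {a: ⊤, b: +, c: ⊤, d: 0, e: ⊤, f: ⊤}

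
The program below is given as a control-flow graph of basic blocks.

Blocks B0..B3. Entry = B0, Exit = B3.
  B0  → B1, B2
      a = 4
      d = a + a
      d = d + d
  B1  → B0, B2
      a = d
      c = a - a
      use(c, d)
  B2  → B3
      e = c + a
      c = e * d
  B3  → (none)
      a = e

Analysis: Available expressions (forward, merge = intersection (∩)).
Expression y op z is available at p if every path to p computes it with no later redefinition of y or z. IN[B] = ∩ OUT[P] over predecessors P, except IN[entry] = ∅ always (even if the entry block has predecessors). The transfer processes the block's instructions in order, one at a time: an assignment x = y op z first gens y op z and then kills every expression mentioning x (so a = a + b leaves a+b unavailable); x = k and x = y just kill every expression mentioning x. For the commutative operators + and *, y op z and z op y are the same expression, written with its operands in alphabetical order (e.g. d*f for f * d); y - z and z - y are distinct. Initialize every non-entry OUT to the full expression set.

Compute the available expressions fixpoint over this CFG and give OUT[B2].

Answer: {d*e}

Trace:
Per-block solution:
  B0:   IN={}   OUT={a+a}
  B1:   IN={a+a}   OUT={a-a}
  B2:   IN={}   OUT={d*e}
  B3:   IN={d*e}   OUT={d*e}

Merge at B2: IN[B2] = OUT[B0] ∩ OUT[B1] = {}
Applying B2's transfer function to that IN value gives OUT[B2] (row B2 above).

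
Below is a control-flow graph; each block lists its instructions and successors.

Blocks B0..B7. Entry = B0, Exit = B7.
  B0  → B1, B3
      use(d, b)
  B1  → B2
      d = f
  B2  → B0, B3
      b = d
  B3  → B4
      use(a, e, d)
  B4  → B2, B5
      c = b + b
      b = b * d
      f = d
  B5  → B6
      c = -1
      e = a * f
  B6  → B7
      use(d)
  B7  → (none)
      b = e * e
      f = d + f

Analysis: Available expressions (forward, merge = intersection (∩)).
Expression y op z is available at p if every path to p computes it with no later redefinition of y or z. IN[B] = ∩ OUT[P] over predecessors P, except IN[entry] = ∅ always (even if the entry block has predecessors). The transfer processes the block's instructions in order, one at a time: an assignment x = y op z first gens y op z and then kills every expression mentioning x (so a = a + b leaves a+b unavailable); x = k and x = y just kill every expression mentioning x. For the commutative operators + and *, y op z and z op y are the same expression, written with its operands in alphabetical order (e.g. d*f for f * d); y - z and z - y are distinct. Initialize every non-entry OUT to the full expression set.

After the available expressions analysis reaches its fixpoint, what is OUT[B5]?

Answer: {a*f}

Derivation:
Per-block solution:
  B0: | IN={} | OUT={}
  B1: | IN={} | OUT={}
  B2: | IN={} | OUT={}
  B3: | IN={} | OUT={}
  B4: | IN={} | OUT={}
  B5: | IN={} | OUT={a*f}
  B6: | IN={a*f} | OUT={a*f}
  B7: | IN={a*f} | OUT={e*e}

Merge at B5: IN[B5] = OUT[B4] = {}
Applying B5's transfer function to that IN value gives OUT[B5] (row B5 above).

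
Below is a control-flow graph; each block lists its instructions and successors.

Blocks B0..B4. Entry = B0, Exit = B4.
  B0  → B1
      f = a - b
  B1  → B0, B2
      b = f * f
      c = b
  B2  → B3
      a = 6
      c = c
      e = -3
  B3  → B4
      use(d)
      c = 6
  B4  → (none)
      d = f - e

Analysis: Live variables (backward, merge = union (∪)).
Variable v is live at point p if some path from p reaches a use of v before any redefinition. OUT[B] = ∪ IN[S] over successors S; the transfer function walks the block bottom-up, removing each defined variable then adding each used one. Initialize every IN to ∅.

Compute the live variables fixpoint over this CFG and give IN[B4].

Fixpoint table:
  B0: | IN={a, b, d} | OUT={a, d, f}
  B1: | IN={a, d, f} | OUT={a, b, c, d, f}
  B2: | IN={c, d, f} | OUT={d, e, f}
  B3: | IN={d, e, f} | OUT={e, f}
  B4: | IN={e, f} | OUT={}

B4 is the boundary node: OUT[B4] = {}
Applying B4's transfer function to that OUT value gives IN[B4] (row B4 above).

Answer: {e, f}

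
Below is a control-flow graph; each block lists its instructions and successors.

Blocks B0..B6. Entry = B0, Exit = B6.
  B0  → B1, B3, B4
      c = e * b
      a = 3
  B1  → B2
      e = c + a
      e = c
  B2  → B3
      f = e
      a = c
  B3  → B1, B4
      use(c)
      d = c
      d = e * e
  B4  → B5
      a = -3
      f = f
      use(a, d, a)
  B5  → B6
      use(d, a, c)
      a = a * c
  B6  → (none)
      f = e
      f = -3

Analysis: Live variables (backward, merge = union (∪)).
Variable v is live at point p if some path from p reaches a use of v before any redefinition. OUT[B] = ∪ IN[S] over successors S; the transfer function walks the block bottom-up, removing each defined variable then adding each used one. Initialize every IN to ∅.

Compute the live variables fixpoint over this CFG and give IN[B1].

Answer: {a, c}

Trace:
Converged values:
  B0:  IN={b, d, e, f}  OUT={a, c, d, e, f}
  B1:  IN={a, c}  OUT={c, e}
  B2:  IN={c, e}  OUT={a, c, e, f}
  B3:  IN={a, c, e, f}  OUT={a, c, d, e, f}
  B4:  IN={c, d, e, f}  OUT={a, c, d, e}
  B5:  IN={a, c, d, e}  OUT={e}
  B6:  IN={e}  OUT={}

Merge at B1: OUT[B1] = IN[B2] = {c, e}
Applying B1's transfer function to that OUT value gives IN[B1] (row B1 above).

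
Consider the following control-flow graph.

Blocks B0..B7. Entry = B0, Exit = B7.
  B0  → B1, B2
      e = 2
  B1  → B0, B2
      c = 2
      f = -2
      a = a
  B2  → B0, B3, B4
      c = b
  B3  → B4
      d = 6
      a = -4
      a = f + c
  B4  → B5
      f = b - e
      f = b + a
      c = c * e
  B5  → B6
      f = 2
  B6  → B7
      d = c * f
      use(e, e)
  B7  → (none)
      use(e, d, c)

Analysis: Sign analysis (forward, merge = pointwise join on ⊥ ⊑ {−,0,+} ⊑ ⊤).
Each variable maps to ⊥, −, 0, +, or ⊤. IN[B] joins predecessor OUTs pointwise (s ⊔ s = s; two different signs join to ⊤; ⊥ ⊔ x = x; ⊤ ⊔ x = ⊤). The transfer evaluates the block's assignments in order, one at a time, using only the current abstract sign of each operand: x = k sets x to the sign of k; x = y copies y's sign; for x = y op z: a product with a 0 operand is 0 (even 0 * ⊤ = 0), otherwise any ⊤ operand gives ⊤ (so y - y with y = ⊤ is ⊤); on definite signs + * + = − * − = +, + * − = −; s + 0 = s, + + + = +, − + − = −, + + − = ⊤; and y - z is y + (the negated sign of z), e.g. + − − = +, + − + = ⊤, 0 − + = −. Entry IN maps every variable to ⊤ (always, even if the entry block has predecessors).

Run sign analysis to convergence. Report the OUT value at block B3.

Fixpoint table:
  B0:  IN=(all ⊤)  OUT={e:+; rest ⊤}
  B1:  IN={e:+; rest ⊤}  OUT={c:+, e:+, f:-; rest ⊤}
  B2:  IN={e:+; rest ⊤}  OUT={e:+; rest ⊤}
  B3:  IN={e:+; rest ⊤}  OUT={d:+, e:+; rest ⊤}
  B4:  IN={e:+; rest ⊤}  OUT={e:+; rest ⊤}
  B5:  IN={e:+; rest ⊤}  OUT={e:+, f:+; rest ⊤}
  B6:  IN={e:+, f:+; rest ⊤}  OUT={e:+, f:+; rest ⊤}
  B7:  IN={e:+, f:+; rest ⊤}  OUT={e:+, f:+; rest ⊤}

Merge at B3: IN[B3] = OUT[B2] = {a: ⊤, b: ⊤, c: ⊤, d: ⊤, e: +, f: ⊤}
Applying B3's transfer function to that IN value gives OUT[B3] (row B3 above).

Answer: {a: ⊤, b: ⊤, c: ⊤, d: +, e: +, f: ⊤}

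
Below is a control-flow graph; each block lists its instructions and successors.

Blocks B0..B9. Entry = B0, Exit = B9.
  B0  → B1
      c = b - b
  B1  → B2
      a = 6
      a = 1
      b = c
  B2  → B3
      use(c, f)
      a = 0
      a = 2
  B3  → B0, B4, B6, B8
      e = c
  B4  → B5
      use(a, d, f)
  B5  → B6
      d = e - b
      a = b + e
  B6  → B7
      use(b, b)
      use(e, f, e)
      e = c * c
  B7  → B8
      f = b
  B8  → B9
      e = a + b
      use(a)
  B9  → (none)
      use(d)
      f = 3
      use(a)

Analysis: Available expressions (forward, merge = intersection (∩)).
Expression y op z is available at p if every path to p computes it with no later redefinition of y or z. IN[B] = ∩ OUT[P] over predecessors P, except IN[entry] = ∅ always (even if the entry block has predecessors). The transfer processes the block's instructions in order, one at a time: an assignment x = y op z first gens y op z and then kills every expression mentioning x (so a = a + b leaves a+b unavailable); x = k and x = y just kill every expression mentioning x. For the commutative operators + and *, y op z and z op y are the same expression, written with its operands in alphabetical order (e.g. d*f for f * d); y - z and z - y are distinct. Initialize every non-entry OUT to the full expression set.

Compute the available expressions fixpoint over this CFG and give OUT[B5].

Per-block solution:
  B0:  IN={}  OUT={b-b}
  B1:  IN={b-b}  OUT={}
  B2:  IN={}  OUT={}
  B3:  IN={}  OUT={}
  B4:  IN={}  OUT={}
  B5:  IN={}  OUT={b+e, e-b}
  B6:  IN={}  OUT={c*c}
  B7:  IN={c*c}  OUT={c*c}
  B8:  IN={}  OUT={a+b}
  B9:  IN={a+b}  OUT={a+b}

Merge at B5: IN[B5] = OUT[B4] = {}
Applying B5's transfer function to that IN value gives OUT[B5] (row B5 above).

Answer: {b+e, e-b}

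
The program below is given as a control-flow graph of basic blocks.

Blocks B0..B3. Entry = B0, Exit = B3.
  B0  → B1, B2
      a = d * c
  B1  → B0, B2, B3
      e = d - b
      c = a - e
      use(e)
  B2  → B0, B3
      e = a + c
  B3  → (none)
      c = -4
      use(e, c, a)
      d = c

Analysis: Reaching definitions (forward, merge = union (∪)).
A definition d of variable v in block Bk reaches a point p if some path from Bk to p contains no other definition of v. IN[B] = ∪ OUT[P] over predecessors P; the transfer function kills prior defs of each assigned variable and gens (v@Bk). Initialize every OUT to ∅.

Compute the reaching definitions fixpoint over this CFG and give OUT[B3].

Per-block solution:
  B0:   IN={a@B0, c@B1, e@B1, e@B2}   OUT={a@B0, c@B1, e@B1, e@B2}
  B1:   IN={a@B0, c@B1, e@B1, e@B2}   OUT={a@B0, c@B1, e@B1}
  B2:   IN={a@B0, c@B1, e@B1, e@B2}   OUT={a@B0, c@B1, e@B2}
  B3:   IN={a@B0, c@B1, e@B1, e@B2}   OUT={a@B0, c@B3, d@B3, e@B1, e@B2}

Merge at B3: IN[B3] = OUT[B1] ⊔ OUT[B2] = {a@B0, c@B1, e@B1, e@B2}
Applying B3's transfer function to that IN value gives OUT[B3] (row B3 above).

Answer: {a@B0, c@B3, d@B3, e@B1, e@B2}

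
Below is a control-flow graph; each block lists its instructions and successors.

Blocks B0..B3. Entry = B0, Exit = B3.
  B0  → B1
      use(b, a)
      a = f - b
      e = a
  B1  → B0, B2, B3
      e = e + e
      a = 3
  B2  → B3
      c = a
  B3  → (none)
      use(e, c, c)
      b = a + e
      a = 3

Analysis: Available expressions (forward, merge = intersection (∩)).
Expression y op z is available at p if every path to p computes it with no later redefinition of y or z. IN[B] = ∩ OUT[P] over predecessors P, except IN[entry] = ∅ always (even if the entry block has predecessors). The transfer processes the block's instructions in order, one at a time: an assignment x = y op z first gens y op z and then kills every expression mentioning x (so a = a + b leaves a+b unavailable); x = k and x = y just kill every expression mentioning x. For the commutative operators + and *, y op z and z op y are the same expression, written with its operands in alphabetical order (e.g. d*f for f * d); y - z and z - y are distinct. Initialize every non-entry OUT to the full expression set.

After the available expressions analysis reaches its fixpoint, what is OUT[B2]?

Answer: {f-b}

Trace:
Converged values:
  B0:  IN={}  OUT={f-b}
  B1:  IN={f-b}  OUT={f-b}
  B2:  IN={f-b}  OUT={f-b}
  B3:  IN={f-b}  OUT={}

Merge at B2: IN[B2] = OUT[B1] = {f-b}
Applying B2's transfer function to that IN value gives OUT[B2] (row B2 above).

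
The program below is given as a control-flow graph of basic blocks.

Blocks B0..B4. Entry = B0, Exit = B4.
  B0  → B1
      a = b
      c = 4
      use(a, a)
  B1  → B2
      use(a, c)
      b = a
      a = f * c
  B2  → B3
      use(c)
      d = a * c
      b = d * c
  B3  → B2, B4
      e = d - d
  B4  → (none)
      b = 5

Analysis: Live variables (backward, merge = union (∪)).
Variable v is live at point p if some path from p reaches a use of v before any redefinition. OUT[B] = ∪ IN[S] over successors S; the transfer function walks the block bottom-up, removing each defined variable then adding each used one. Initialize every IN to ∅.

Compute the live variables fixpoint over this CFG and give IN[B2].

Per-block solution:
  B0:  IN={b, f}  OUT={a, c, f}
  B1:  IN={a, c, f}  OUT={a, c}
  B2:  IN={a, c}  OUT={a, c, d}
  B3:  IN={a, c, d}  OUT={a, c}
  B4:  IN={}  OUT={}

Merge at B2: OUT[B2] = IN[B3] = {a, c, d}
Applying B2's transfer function to that OUT value gives IN[B2] (row B2 above).

Answer: {a, c}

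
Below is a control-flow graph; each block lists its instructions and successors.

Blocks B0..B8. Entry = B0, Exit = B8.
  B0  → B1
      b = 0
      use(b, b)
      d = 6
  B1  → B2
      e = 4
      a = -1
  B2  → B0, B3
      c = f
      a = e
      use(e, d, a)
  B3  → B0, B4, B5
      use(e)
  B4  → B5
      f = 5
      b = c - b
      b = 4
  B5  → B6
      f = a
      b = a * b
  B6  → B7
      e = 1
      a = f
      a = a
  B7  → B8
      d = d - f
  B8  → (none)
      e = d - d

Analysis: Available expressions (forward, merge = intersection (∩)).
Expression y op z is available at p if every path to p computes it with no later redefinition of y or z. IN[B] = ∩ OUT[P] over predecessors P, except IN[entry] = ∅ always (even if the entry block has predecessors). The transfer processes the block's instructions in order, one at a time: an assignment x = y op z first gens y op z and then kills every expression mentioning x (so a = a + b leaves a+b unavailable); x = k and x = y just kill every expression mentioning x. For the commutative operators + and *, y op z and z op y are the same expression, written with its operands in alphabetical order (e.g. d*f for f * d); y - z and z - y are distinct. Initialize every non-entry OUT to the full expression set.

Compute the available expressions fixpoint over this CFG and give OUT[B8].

Answer: {d-d}

Trace:
Per-block solution:
  B0: | IN={} | OUT={}
  B1: | IN={} | OUT={}
  B2: | IN={} | OUT={}
  B3: | IN={} | OUT={}
  B4: | IN={} | OUT={}
  B5: | IN={} | OUT={}
  B6: | IN={} | OUT={}
  B7: | IN={} | OUT={}
  B8: | IN={} | OUT={d-d}

Merge at B8: IN[B8] = OUT[B7] = {}
Applying B8's transfer function to that IN value gives OUT[B8] (row B8 above).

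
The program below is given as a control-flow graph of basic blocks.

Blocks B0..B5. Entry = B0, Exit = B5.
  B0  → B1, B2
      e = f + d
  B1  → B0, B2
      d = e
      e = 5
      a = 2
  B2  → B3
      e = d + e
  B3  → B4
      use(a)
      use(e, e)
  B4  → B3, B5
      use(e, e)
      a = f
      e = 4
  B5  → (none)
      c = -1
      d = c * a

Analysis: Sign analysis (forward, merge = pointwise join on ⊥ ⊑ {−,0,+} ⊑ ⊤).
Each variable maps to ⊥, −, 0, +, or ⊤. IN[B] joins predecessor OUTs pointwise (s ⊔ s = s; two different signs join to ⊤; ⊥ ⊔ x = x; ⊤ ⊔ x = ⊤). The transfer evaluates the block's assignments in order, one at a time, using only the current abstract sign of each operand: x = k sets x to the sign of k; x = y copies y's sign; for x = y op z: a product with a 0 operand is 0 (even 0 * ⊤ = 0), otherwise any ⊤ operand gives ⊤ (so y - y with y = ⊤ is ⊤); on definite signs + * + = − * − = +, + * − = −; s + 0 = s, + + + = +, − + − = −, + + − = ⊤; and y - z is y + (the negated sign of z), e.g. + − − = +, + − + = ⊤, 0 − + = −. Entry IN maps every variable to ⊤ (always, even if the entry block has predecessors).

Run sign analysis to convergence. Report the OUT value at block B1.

Answer: {a: +, b: ⊤, c: ⊤, d: ⊤, e: +, f: ⊤}

Working:
Converged values:
  B0: | IN=(all ⊤) | OUT=(all ⊤)
  B1: | IN=(all ⊤) | OUT={a:+, e:+; rest ⊤}
  B2: | IN=(all ⊤) | OUT=(all ⊤)
  B3: | IN=(all ⊤) | OUT=(all ⊤)
  B4: | IN=(all ⊤) | OUT={e:+; rest ⊤}
  B5: | IN={e:+; rest ⊤} | OUT={c:-, e:+; rest ⊤}

Merge at B1: IN[B1] = OUT[B0] = {a: ⊤, b: ⊤, c: ⊤, d: ⊤, e: ⊤, f: ⊤}
Applying B1's transfer function to that IN value gives OUT[B1] (row B1 above).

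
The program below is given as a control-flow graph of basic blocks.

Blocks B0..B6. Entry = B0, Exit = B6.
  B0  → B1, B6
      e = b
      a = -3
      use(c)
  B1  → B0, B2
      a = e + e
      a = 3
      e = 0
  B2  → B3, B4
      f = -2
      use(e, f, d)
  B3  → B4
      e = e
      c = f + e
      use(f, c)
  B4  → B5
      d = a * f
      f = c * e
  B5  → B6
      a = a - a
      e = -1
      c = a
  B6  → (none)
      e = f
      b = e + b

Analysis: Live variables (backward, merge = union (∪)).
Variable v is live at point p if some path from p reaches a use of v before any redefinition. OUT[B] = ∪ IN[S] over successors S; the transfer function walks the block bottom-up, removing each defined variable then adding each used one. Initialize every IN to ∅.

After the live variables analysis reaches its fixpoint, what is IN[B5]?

Answer: {a, b, f}

Working:
Per-block solution:
  B0:  IN={b, c, d, f}  OUT={b, c, d, e, f}
  B1:  IN={b, c, d, e, f}  OUT={a, b, c, d, e, f}
  B2:  IN={a, b, c, d, e}  OUT={a, b, c, e, f}
  B3:  IN={a, b, e, f}  OUT={a, b, c, e, f}
  B4:  IN={a, b, c, e, f}  OUT={a, b, f}
  B5:  IN={a, b, f}  OUT={b, f}
  B6:  IN={b, f}  OUT={}

Merge at B5: OUT[B5] = IN[B6] = {b, f}
Applying B5's transfer function to that OUT value gives IN[B5] (row B5 above).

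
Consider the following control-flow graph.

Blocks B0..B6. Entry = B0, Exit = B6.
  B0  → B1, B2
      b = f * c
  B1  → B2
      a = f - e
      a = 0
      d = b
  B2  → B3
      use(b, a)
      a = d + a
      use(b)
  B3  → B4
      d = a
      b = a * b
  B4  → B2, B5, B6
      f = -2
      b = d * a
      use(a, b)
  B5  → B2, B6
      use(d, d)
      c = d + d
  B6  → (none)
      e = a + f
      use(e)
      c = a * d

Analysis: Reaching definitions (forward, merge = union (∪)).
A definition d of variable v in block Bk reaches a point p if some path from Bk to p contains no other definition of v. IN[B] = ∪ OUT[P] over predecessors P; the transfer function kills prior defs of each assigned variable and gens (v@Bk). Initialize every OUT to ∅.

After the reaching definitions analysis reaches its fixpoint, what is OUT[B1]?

Answer: {a@B1, b@B0, d@B1}

Working:
Fixpoint table:
  B0: | IN={} | OUT={b@B0}
  B1: | IN={b@B0} | OUT={a@B1, b@B0, d@B1}
  B2: | IN={a@B1, a@B2, b@B0, b@B4, c@B5, d@B1, d@B3, f@B4} | OUT={a@B2, b@B0, b@B4, c@B5, d@B1, d@B3, f@B4}
  B3: | IN={a@B2, b@B0, b@B4, c@B5, d@B1, d@B3, f@B4} | OUT={a@B2, b@B3, c@B5, d@B3, f@B4}
  B4: | IN={a@B2, b@B3, c@B5, d@B3, f@B4} | OUT={a@B2, b@B4, c@B5, d@B3, f@B4}
  B5: | IN={a@B2, b@B4, c@B5, d@B3, f@B4} | OUT={a@B2, b@B4, c@B5, d@B3, f@B4}
  B6: | IN={a@B2, b@B4, c@B5, d@B3, f@B4} | OUT={a@B2, b@B4, c@B6, d@B3, e@B6, f@B4}

Merge at B1: IN[B1] = OUT[B0] = {b@B0}
Applying B1's transfer function to that IN value gives OUT[B1] (row B1 above).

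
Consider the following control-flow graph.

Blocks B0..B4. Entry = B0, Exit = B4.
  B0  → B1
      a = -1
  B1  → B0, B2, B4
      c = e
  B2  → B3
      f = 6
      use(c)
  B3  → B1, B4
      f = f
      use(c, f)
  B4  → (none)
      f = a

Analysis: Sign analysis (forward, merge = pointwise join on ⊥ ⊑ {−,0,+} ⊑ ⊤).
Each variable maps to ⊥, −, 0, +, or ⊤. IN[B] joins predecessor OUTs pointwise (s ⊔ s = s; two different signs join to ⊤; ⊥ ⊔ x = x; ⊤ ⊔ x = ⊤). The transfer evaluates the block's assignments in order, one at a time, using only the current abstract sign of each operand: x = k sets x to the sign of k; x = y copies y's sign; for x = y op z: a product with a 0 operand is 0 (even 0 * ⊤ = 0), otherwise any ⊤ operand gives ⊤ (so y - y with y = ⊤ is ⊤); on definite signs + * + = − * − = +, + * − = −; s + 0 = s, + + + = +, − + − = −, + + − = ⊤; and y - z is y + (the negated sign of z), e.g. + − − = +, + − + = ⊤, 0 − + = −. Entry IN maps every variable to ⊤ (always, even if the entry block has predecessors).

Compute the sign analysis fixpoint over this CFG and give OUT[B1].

Answer: {a: -, b: ⊤, c: ⊤, d: ⊤, e: ⊤, f: ⊤}

Working:
Per-block solution:
  B0:   IN=(all ⊤)   OUT={a:-; rest ⊤}
  B1:   IN={a:-; rest ⊤}   OUT={a:-; rest ⊤}
  B2:   IN={a:-; rest ⊤}   OUT={a:-, f:+; rest ⊤}
  B3:   IN={a:-, f:+; rest ⊤}   OUT={a:-, f:+; rest ⊤}
  B4:   IN={a:-; rest ⊤}   OUT={a:-, f:-; rest ⊤}

Merge at B1: IN[B1] = OUT[B0] ⊔ OUT[B3] = {a: -, b: ⊤, c: ⊤, d: ⊤, e: ⊤, f: ⊤}
Applying B1's transfer function to that IN value gives OUT[B1] (row B1 above).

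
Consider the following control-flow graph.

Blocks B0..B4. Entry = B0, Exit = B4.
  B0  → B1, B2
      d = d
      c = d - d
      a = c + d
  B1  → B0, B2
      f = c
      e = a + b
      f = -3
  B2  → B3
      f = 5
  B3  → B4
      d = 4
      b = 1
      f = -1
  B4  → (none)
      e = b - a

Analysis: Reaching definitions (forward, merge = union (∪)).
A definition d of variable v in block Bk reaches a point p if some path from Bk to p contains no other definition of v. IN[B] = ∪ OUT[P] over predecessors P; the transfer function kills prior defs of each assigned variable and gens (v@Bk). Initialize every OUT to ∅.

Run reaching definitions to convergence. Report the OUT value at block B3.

Answer: {a@B0, b@B3, c@B0, d@B3, e@B1, f@B3}

Trace:
Per-block solution:
  B0:   IN={a@B0, c@B0, d@B0, e@B1, f@B1}   OUT={a@B0, c@B0, d@B0, e@B1, f@B1}
  B1:   IN={a@B0, c@B0, d@B0, e@B1, f@B1}   OUT={a@B0, c@B0, d@B0, e@B1, f@B1}
  B2:   IN={a@B0, c@B0, d@B0, e@B1, f@B1}   OUT={a@B0, c@B0, d@B0, e@B1, f@B2}
  B3:   IN={a@B0, c@B0, d@B0, e@B1, f@B2}   OUT={a@B0, b@B3, c@B0, d@B3, e@B1, f@B3}
  B4:   IN={a@B0, b@B3, c@B0, d@B3, e@B1, f@B3}   OUT={a@B0, b@B3, c@B0, d@B3, e@B4, f@B3}

Merge at B3: IN[B3] = OUT[B2] = {a@B0, c@B0, d@B0, e@B1, f@B2}
Applying B3's transfer function to that IN value gives OUT[B3] (row B3 above).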